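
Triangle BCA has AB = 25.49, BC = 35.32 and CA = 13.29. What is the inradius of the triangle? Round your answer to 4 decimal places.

r ≈ 3.5812

Semiperimeter s = (13.29 + 25.49 + 35.32)/2 = 37.05.
Heron's formula: area = √(37.05·23.76·11.56·1.73) ≈ 132.68.
Inradius = area/s = 132.68/37.05 ≈ 3.5812.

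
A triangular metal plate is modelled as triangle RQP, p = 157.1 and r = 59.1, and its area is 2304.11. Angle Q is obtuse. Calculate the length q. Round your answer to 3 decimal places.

From area = ½·p·r·sin Q, we get sin Q = 2·area/(p·r) ≈ 0.49633.
Taking the obtuse solution, ∠Q ≈ 150.24°.
Law of cosines then gives q ≈ 210.46.

210.461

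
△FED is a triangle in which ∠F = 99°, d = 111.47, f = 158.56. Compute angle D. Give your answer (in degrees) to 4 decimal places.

Law of sines: sin D = d·sin F/f ≈ 0.69436.
Since f ≥ d, only the acute value applies: ∠D ≈ 43.98°.
Then ∠E = 180° − ∠F − ∠D ≈ 37.02°.

∠D ≈ 43.9762°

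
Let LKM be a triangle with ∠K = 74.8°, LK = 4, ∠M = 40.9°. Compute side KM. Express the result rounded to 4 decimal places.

5.5049

The third angle is ∠L = 180° − ∠K − ∠M = 64.30°.
Law of sines: KM = LK·sin L/sin M ≈ 5.5049.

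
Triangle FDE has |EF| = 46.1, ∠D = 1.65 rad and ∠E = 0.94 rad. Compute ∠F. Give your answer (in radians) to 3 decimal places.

∠F ≈ 0.552 rad

The third angle is ∠F = π − ∠D − ∠E = 0.552 rad.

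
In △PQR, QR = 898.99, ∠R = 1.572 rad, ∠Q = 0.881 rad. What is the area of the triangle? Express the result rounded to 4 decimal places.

The third angle is ∠P = π − ∠Q − ∠R = 0.689 rad.
Law of sines: RP = QR·sin Q/sin P ≈ 1091.3.
Law of sines: PQ = QR·sin R/sin P ≈ 1414.7.
Area = ½·QR·RP·sin R ≈ 4.9053e+05.

area ≈ 490527.2847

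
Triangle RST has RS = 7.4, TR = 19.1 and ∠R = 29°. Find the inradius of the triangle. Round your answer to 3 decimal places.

By the law of cosines, ST² = TR² + RS² − 2·TR·RS·cos R = 172.33, so ST ≈ 13.128.
Area = ½·TR·RS·sin R ≈ 34.261.
Semiperimeter s = (13.128+19.1+7.4)/2 = 19.814.
Inradius = area/s = 34.261/19.814 ≈ 1.7292.

1.729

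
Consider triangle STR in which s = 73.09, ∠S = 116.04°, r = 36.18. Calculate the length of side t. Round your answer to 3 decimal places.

Law of sines: sin R = r·sin S/s ≈ 0.44476.
Since s ≥ r, only the acute value applies: ∠R ≈ 26.41°.
Then ∠T = 180° − ∠S − ∠R ≈ 37.55°.
Law of sines gives t = s·sin T/sin S ≈ 49.58.

49.580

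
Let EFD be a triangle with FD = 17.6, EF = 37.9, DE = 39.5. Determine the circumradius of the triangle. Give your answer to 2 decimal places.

R ≈ 19.94

By the law of cosines, cos E = (DE² + EF² − FD²) / (2·DE·EF) ≈ 0.89740, so ∠E ≈ 26.18°.
Circumradius = FD/(2 sin E) ≈ 19.945.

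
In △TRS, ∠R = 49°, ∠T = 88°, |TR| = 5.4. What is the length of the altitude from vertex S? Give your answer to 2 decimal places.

h_S ≈ 5.97

The third angle is ∠S = 180° − ∠T − ∠R = 43.00°.
Law of sines: |RS| = |TR|·sin T/sin S ≈ 7.9131.
Law of sines: |ST| = |TR|·sin R/sin S ≈ 5.9757.
Area = ½·|TR|·|RS|·sin R ≈ 16.125.
The altitude from S has length 2·area/|TR| ≈ 5.9721.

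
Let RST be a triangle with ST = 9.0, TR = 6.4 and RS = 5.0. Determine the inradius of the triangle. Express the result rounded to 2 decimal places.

r ≈ 1.52

Semiperimeter s = (9 + 6.4 + 5)/2 = 10.2.
Heron's formula: area = √(10.2·1.2·3.8·5.2) ≈ 15.552.
Inradius = area/s = 15.552/10.2 ≈ 1.5247.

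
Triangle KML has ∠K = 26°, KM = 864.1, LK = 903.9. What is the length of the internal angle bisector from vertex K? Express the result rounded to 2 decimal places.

860.91

By the law of cosines, ML² = LK² + KM² − 2·LK·KM·cos K = 1.5968e+05, so ML ≈ 399.6.
The bisector from K has length 2·LK·KM·cos(∠K/2)/(LK+KM) ≈ 860.91.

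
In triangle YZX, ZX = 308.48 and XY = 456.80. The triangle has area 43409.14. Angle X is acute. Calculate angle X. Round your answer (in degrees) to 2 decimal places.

38.03

From area = ½·ZX·XY·sin X, we get sin X = 2·area/(ZX·XY) ≈ 0.61611.
Taking the acute solution, ∠X ≈ 38.03°.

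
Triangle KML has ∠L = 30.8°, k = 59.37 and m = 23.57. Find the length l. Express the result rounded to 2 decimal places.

By the law of cosines, l² = k² + m² − 2·k·m·cos L = 1676.4, so l ≈ 40.943.

40.94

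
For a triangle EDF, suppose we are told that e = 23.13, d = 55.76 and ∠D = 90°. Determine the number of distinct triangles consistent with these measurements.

1

e·sin D = 23.13·sin(90°) ≈ 23.13.
Since ∠D is not acute, a triangle exists only if d > e; here d > e, so there is exactly one triangle.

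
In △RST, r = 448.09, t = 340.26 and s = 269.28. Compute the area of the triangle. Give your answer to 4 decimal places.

area ≈ 45705.9671

Semiperimeter p = (448.09 + 269.28 + 340.26)/2 = 528.81.
Heron's formula: area = √(528.81·80.725·259.53·188.55) ≈ 45706.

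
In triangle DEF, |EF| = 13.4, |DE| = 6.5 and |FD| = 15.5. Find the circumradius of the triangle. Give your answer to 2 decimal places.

By the law of cosines, cos D = (|FD|² + |DE|² − |EF|²) / (2·|FD|·|DE|) ≈ 0.51087, so ∠D ≈ 1.035 rad.
Circumradius = |EF|/(2 sin D) ≈ 7.7938.

R ≈ 7.79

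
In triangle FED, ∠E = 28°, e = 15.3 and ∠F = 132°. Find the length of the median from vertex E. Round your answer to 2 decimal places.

The third angle is ∠D = 180° − ∠F − ∠E = 20.00°.
Law of sines: f = e·sin F/sin E ≈ 24.219.
Law of sines: d = e·sin D/sin E ≈ 11.146.
Median from E: ½√(2·d² + 2·f² − e²) ≈ 17.23.

m_E ≈ 17.23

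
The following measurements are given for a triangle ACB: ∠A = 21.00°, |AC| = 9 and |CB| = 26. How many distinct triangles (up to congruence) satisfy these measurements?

|AC|·sin A = 9·sin(21.00°) ≈ 3.225.
Since |CB| ≥ |AC|, exactly one triangle exists.

1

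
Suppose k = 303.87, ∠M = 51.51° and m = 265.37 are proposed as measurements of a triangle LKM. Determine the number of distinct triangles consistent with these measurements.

k·sin M = 303.87·sin(51.51°) ≈ 237.8.
Since k sin M < m < k (237.8 < 265.37 < 303.87), two triangles exist.

2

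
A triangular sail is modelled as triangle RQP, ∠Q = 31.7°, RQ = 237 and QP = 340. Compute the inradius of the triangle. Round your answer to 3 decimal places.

55.484

By the law of cosines, PR² = RQ² + QP² − 2·RQ·QP·cos Q = 34652, so PR ≈ 186.15.
Area = ½·RQ·QP·sin Q ≈ 21171.
Semiperimeter s = (340+186.15+237)/2 = 381.58.
Inradius = area/s = 21171/381.58 ≈ 55.484.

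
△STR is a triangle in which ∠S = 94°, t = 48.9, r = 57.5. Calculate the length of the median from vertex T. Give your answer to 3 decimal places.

64.033

By the law of cosines, s² = t² + r² − 2·t·r·cos S = 6089.7, so s ≈ 78.037.
Median from T: ½√(2·r² + 2·s² − t²) ≈ 64.033.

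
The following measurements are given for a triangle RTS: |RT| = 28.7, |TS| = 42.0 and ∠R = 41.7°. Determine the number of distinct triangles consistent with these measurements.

|RT|·sin R = 28.7·sin(41.7°) ≈ 19.09.
Since |TS| ≥ |RT|, exactly one triangle exists.

1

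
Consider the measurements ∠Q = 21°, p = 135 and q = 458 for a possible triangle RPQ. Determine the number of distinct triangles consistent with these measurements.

1

p·sin Q = 135·sin(21°) ≈ 48.38.
Since q ≥ p, exactly one triangle exists.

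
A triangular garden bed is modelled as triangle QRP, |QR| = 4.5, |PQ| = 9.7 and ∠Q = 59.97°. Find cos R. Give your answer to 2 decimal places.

-0.04

By the law of cosines, |RP|² = |PQ|² + |QR|² − 2·|PQ|·|QR|·cos Q = 70.65, so |RP| ≈ 8.4054.
Law of cosines again: cos R = (|QR|² + |RP|² − |PQ|²)/(2·|QR|·|RP|) ≈ -0.04216, so ∠R ≈ 92.42°.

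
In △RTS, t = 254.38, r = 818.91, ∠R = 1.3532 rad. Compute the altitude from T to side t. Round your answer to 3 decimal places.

h_T ≈ 815.554

Law of sines: sin T = t·sin R/r ≈ 0.30331.
Since r ≥ t, only the acute value applies: ∠T ≈ 0.3082 rad.
Then ∠S = π − ∠R − ∠T ≈ 1.4802 rad.
Law of sines gives s = r·sin S/sin R ≈ 835.25.
Area = ½·r·t·sin S ≈ 1.0373e+05.
The altitude from T has length 2·area/t ≈ 815.55.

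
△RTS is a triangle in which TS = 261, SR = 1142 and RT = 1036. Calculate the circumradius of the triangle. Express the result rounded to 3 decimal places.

By the law of cosines, cos R = (SR² + RT² − TS²) / (2·SR·RT) ≈ 0.97596, so ∠R ≈ 12.59°.
Circumradius = TS/(2 sin R) ≈ 598.76.

598.757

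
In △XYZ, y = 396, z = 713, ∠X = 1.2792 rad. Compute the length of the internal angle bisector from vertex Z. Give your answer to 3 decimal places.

t_Z ≈ 404.871

By the law of cosines, x² = y² + z² − 2·y·z·cos X = 5.0285e+05, so x ≈ 709.12.
Law of cosines again: cos Z = (x² + y² − z²)/(2·x·y) ≈ 0.26939, so ∠Z ≈ 1.2980 rad.
The bisector from Z has length 2·x·y·cos(∠Z/2)/(x+y) ≈ 404.87.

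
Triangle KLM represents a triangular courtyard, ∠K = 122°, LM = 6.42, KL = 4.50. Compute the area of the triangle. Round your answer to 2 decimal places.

Law of sines: sin M = KL·sin K/LM ≈ 0.59443.
Since LM ≥ KL, only the acute value applies: ∠M ≈ 36.47°.
Then ∠L = 180° − ∠K − ∠M ≈ 21.53°.
Law of sines gives MK = LM·sin L/sin K ≈ 2.778.
Area = ½·LM·KL·sin L ≈ 5.3007.

5.30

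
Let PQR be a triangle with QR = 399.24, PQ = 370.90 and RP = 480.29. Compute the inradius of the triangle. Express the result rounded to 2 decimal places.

115.42

Semiperimeter s = (399.24 + 480.29 + 370.9)/2 = 625.21.
Heron's formula: area = √(625.21·225.97·144.92·254.31) ≈ 72161.
Inradius = area/s = 72161/625.21 ≈ 115.42.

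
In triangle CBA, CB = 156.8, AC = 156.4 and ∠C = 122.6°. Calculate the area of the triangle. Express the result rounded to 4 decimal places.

Area = ½·AC·CB·sin C ≈ 10330.

10329.9491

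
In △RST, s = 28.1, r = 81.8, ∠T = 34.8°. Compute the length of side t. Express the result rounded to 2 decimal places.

By the law of cosines, t² = r² + s² − 2·r·s·cos T = 3705.9, so t ≈ 60.876.

60.88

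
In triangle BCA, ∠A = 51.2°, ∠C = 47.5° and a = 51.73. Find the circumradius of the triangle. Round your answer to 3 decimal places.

33.188

The third angle is ∠B = 180° − ∠C − ∠A = 81.30°.
Law of sines: b = a·sin B/sin A ≈ 65.613.
Law of sines: c = a·sin C/sin A ≈ 48.938.
Circumradius = a/(2 sin A) ≈ 33.188.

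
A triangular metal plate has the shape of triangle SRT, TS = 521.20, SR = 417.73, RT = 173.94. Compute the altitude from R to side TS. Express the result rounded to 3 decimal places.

Semiperimeter s = (173.94 + 521.2 + 417.73)/2 = 556.44.
Heron's formula: area = √(556.44·382.5·35.235·138.71) ≈ 32252.
The altitude from R has length 2·area/TS ≈ 123.76.

123.760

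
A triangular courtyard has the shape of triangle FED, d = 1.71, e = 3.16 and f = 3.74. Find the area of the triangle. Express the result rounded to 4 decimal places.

2.6883

Semiperimeter s = (3.74 + 3.16 + 1.71)/2 = 4.305.
Heron's formula: area = √(4.305·0.565·1.145·2.595) ≈ 2.6883.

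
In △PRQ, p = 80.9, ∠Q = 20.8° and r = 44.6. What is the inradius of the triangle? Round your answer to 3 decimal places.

By the law of cosines, q² = p² + r² − 2·p·r·cos Q = 1788, so q ≈ 42.285.
Area = ½·p·r·sin Q ≈ 640.64.
Semiperimeter s = (80.9+44.6+42.285)/2 = 83.892.
Inradius = area/s = 640.64/83.892 ≈ 7.6364.

7.636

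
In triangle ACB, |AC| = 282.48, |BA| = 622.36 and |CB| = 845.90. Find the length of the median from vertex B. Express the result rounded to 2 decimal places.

Median from B: ½√(2·|CB|² + 2·|BA|² − |AC|²) ≈ 729.03.

m_B ≈ 729.03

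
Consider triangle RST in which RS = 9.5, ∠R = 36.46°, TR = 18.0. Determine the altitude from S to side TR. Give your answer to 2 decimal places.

h_S ≈ 5.65

By the law of cosines, ST² = TR² + RS² − 2·TR·RS·cos R = 139.19, so ST ≈ 11.798.
Area = ½·TR·RS·sin R ≈ 50.809.
The altitude from S has length 2·area/TR ≈ 5.6455.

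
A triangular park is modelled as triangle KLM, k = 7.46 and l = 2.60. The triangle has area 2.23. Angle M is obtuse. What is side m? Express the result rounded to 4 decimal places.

From area = ½·k·l·sin M, we get sin M = 2·area/(k·l) ≈ 0.22994.
Taking the obtuse solution, ∠M ≈ 166.71°.
Law of cosines then gives m ≈ 10.008.

10.0082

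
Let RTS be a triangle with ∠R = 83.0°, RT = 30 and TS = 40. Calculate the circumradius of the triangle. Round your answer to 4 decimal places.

Law of sines: sin S = RT·sin R/TS ≈ 0.74441.
Since TS ≥ RT, only the acute value applies: ∠S ≈ 48.11°.
Then ∠T = 180° − ∠R − ∠S ≈ 48.89°.
Law of sines gives SR = TS·sin T/sin R ≈ 30.365.
Circumradius = TS/(2 sin R) ≈ 20.15.

20.1502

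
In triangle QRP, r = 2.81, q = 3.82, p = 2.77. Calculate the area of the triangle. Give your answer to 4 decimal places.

area ≈ 3.8842

Semiperimeter s = (3.82 + 2.81 + 2.77)/2 = 4.7.
Heron's formula: area = √(4.7·0.88·1.89·1.93) ≈ 3.8842.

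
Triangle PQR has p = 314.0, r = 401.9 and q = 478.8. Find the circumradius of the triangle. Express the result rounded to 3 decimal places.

By the law of cosines, cos P = (q² + r² − p²) / (2·q·r) ≈ 0.75918, so ∠P ≈ 0.709 rad.
Circumradius = p/(2 sin P) ≈ 241.21.

241.211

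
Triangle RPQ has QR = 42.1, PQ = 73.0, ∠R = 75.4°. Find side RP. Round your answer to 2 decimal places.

Law of sines: sin P = QR·sin R/PQ ≈ 0.55809.
Since PQ ≥ QR, only the acute value applies: ∠P ≈ 33.92°.
Then ∠Q = 180° − ∠R − ∠P ≈ 70.68°.
Law of sines gives RP = PQ·sin Q/sin R ≈ 71.186.

71.19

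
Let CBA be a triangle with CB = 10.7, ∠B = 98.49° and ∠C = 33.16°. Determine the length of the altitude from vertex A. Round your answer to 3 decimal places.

h_A ≈ 7.747

The third angle is ∠A = 180° − ∠C − ∠B = 48.35°.
Law of sines: BA = CB·sin C/sin A ≈ 7.8326.
Law of sines: AC = CB·sin B/sin A ≈ 14.163.
Area = ½·CB·BA·sin B ≈ 41.445.
The altitude from A has length 2·area/CB ≈ 7.7468.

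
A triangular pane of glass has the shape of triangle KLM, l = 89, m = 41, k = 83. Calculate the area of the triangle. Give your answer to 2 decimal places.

Semiperimeter s = (83 + 89 + 41)/2 = 106.5.
Heron's formula: area = √(106.5·23.5·17.5·65.5) ≈ 1693.7.

1693.75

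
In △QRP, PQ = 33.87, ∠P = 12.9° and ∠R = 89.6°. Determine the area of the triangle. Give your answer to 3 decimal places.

The third angle is ∠Q = 180° − ∠R − ∠P = 77.50°.
Law of sines: RP = PQ·sin Q/sin R ≈ 33.068.
Law of sines: QR = PQ·sin P/sin R ≈ 7.5617.
Area = ½·PQ·RP·sin P ≈ 125.02.

area ≈ 125.021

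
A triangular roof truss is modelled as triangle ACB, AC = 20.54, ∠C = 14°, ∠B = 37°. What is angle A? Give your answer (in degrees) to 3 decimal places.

The third angle is ∠A = 180° − ∠C − ∠B = 129.00°.

∠A ≈ 129.000°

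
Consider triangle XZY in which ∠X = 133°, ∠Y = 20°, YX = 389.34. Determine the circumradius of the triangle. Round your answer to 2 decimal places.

428.80

The third angle is ∠Z = 180° − ∠Y − ∠X = 27.00°.
Law of sines: ZY = YX·sin X/sin Z ≈ 627.21.
Law of sines: XZ = YX·sin Y/sin Z ≈ 293.31.
Circumradius = YX/(2 sin Z) ≈ 428.8.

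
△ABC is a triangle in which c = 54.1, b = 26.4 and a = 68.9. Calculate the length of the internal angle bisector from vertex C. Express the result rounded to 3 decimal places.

35.111

By the law of cosines, cos C = (a² + b² − c²) / (2·a·b) ≈ 0.69198, so ∠C ≈ 0.807 rad.
The bisector from C has length 2·a·b·cos(∠C/2)/(a+b) ≈ 35.111.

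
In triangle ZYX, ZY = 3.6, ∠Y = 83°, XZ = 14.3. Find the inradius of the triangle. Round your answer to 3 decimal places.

r ≈ 1.586

Law of sines: sin X = ZY·sin Y/XZ ≈ 0.24987.
Since XZ ≥ ZY, only the acute value applies: ∠X ≈ 14.47°.
Then ∠Z = 180° − ∠Y − ∠X ≈ 82.53°.
Law of sines gives YX = XZ·sin Z/sin Y ≈ 14.285.
Area = ½·XZ·ZY·sin Z ≈ 25.522.
Semiperimeter s = (14.285+14.3+3.6)/2 = 16.093.
Inradius = area/s = 25.522/16.093 ≈ 1.5859.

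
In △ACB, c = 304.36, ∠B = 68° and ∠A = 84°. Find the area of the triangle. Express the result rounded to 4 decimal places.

90973.7451

The third angle is ∠C = 180° − ∠B − ∠A = 28.00°.
Law of sines: a = c·sin A/sin C ≈ 644.75.
Law of sines: b = c·sin B/sin C ≈ 601.1.
Area = ½·c·a·sin B ≈ 90974.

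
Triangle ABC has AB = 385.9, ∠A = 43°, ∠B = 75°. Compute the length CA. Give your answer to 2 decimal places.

The third angle is ∠C = 180° − ∠A − ∠B = 62.00°.
Law of sines: CA = AB·sin B/sin C ≈ 422.17.

422.17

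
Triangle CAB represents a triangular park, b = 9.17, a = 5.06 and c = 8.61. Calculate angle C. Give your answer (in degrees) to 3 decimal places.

By the law of cosines, cos C = (a² + b² − c²) / (2·a·b) ≈ 0.38319, so ∠C ≈ 67.47°.

67.468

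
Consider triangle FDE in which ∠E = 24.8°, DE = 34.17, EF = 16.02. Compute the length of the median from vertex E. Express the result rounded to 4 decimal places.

m_E ≈ 24.5869

By the law of cosines, FD² = DE² + EF² − 2·DE·EF·cos E = 430.39, so FD ≈ 20.746.
Median from E: ½√(2·DE² + 2·EF² − FD²) ≈ 24.587.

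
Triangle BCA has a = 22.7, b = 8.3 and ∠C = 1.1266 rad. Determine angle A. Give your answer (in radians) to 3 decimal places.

∠A ≈ 1.642 rad

By the law of cosines, c² = a² + b² − 2·a·b·cos C = 422.25, so c ≈ 20.549.
Law of cosines again: cos A = (b² + c² − a²)/(2·b·c) ≈ -0.07080, so ∠A ≈ 1.6417 rad.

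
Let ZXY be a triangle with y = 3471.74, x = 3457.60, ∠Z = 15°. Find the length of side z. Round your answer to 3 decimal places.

By the law of cosines, z² = x² + y² − 2·x·y·cos Z = 8.1825e+05, so z ≈ 904.57.

904.569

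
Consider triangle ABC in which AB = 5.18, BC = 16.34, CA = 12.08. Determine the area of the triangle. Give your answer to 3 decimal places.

Semiperimeter s = (16.34 + 12.08 + 5.18)/2 = 16.8.
Heron's formula: area = √(16.8·0.46·4.72·11.62) ≈ 20.588.

20.588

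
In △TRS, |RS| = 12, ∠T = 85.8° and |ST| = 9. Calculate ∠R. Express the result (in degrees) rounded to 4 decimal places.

Law of sines: sin R = |ST|·sin T/|RS| ≈ 0.74799.
Since |RS| ≥ |ST|, only the acute value applies: ∠R ≈ 48.42°.
Then ∠S = 180° − ∠T − ∠R ≈ 45.78°.

48.4162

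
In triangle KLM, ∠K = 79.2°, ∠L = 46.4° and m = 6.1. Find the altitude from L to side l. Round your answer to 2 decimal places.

The third angle is ∠M = 180° − ∠K − ∠L = 54.40°.
Law of sines: k = m·sin K/sin M ≈ 7.3693.
Law of sines: l = m·sin L/sin M ≈ 5.4328.
Area = ½·m·k·sin L ≈ 16.277.
The altitude from L has length 2·area/l ≈ 5.992.

5.99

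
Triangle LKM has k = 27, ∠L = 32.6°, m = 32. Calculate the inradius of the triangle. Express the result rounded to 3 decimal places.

r ≈ 6.106

By the law of cosines, l² = k² + m² − 2·k·m·cos L = 297.24, so l ≈ 17.241.
Area = ½·k·m·sin L ≈ 232.75.
Semiperimeter s = (17.241+27+32)/2 = 38.12.
Inradius = area/s = 232.75/38.12 ≈ 6.1056.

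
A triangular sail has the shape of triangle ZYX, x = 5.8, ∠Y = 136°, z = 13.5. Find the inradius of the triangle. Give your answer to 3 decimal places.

r ≈ 1.453

By the law of cosines, y² = x² + z² − 2·x·z·cos Y = 328.54, so y ≈ 18.126.
Area = ½·x·z·sin Y ≈ 27.196.
Semiperimeter s = (13.5+18.126+5.8)/2 = 18.713.
Inradius = area/s = 27.196/18.713 ≈ 1.4533.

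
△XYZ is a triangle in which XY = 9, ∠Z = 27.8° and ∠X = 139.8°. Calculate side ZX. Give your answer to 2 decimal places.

4.14

The third angle is ∠Y = 180° − ∠Z − ∠X = 12.40°.
Law of sines: ZX = XY·sin Y/sin Z ≈ 4.1438.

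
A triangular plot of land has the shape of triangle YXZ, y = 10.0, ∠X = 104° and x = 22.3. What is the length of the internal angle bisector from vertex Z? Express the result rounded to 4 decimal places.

Law of sines: sin Y = y·sin X/x ≈ 0.43511.
Since x ≥ y, only the acute value applies: ∠Y ≈ 25.79°.
Then ∠Z = 180° − ∠X − ∠Y ≈ 50.21°.
Law of sines gives z = x·sin Z/sin X ≈ 17.659.
The bisector from Z has length 2·y·x·cos(∠Z/2)/(y+x) ≈ 12.504.

t_Z ≈ 12.5037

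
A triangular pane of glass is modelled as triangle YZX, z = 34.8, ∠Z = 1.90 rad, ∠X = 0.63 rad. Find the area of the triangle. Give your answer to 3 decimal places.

216.453

The third angle is ∠Y = π − ∠Z − ∠X = 0.612 rad.
Law of sines: y = z·sin Y/sin Z ≈ 21.115.
Law of sines: x = z·sin X/sin Z ≈ 21.666.
Area = ½·z·y·sin X ≈ 216.45.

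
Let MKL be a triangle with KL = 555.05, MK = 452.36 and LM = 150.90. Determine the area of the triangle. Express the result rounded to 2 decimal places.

Semiperimeter s = (555.05 + 150.9 + 452.36)/2 = 579.15.
Heron's formula: area = √(579.15·24.105·428.25·126.79) ≈ 27533.

27532.98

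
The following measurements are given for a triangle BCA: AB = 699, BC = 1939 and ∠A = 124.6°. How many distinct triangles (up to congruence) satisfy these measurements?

AB·sin A = 699·sin(124.6°) ≈ 575.4.
Since ∠A is not acute, a triangle exists only if BC > AB; here BC > AB, so there is exactly one triangle.

1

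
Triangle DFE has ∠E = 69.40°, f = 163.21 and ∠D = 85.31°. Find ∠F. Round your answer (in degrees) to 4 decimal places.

25.2900

The third angle is ∠F = 180° − ∠E − ∠D = 25.29°.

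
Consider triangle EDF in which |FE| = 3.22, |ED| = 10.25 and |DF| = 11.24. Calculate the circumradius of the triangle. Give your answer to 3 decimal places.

By the law of cosines, cos E = (|FE|² + |ED|² − |DF|²) / (2·|FE|·|ED|) ≈ -0.16523, so ∠E ≈ 1.737 rad.
Circumradius = |DF|/(2 sin E) ≈ 5.6983.

5.698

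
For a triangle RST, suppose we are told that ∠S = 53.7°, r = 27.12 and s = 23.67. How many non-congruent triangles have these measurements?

r·sin S = 27.12·sin(53.7°) ≈ 21.86.
Since r sin S < s < r (21.86 < 23.67 < 27.12), two triangles exist.

2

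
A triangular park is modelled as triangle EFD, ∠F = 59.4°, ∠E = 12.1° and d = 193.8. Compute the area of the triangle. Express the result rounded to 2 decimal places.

area ≈ 3572.92

The third angle is ∠D = 180° − ∠E − ∠F = 108.50°.
Law of sines: e = d·sin E/sin D ≈ 42.838.
Law of sines: f = d·sin F/sin D ≈ 175.9.
Area = ½·d·e·sin F ≈ 3572.9.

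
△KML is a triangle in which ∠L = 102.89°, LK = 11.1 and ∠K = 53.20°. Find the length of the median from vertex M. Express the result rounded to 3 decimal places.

The third angle is ∠M = 180° − ∠L − ∠K = 23.91°.
Law of sines: ML = LK·sin K/sin M ≈ 21.93.
Law of sines: KM = LK·sin L/sin M ≈ 26.697.
Median from M: ½√(2·KM² + 2·ML² − LK²) ≈ 23.791.

23.791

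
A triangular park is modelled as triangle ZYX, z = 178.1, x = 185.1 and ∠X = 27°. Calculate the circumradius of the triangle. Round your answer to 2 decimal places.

Law of sines: sin Z = z·sin X/x ≈ 0.43682.
Since x ≥ z, only the acute value applies: ∠Z ≈ 25.90°.
Then ∠Y = 180° − ∠X − ∠Z ≈ 127.10°.
Law of sines gives y = x·sin Y/sin X ≈ 325.19.
Circumradius = x/(2 sin X) ≈ 203.86.

R ≈ 203.86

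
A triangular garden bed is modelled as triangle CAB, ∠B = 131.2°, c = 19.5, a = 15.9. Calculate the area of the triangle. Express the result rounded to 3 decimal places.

area ≈ 116.643

Area = ½·c·a·sin B ≈ 116.64.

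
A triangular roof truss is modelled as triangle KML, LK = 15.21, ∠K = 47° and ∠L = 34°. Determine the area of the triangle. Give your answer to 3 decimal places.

area ≈ 47.896

The third angle is ∠M = 180° − ∠L − ∠K = 99.00°.
Law of sines: ML = LK·sin K/sin M ≈ 11.263.
Law of sines: KM = LK·sin L/sin M ≈ 8.6113.
Area = ½·LK·ML·sin L ≈ 47.896.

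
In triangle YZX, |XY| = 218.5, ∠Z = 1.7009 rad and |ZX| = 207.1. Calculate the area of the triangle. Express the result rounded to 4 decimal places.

Law of sines: sin Y = |ZX|·sin Z/|XY| ≈ 0.93982.
Since |XY| ≥ |ZX|, only the acute value applies: ∠Y ≈ 1.2221 rad.
Then ∠X = π − ∠Z − ∠Y ≈ 0.2186 rad.
Law of sines gives |YZ| = |XY|·sin X/sin Z ≈ 47.789.
Area = ½·|XY|·|ZX|·sin X ≈ 4906.7.

area ≈ 4906.7363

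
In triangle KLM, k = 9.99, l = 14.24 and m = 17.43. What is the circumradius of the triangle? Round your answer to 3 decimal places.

By the law of cosines, cos K = (l² + m² − k²) / (2·l·m) ≈ 0.81945, so ∠K ≈ 34.97°.
Circumradius = k/(2 sin K) ≈ 8.7151.

8.715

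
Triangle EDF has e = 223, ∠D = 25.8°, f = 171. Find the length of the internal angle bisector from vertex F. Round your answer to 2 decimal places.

t_F ≈ 127.88

By the law of cosines, d² = f² + e² − 2·f·e·cos D = 10306, so d ≈ 101.52.
Law of cosines again: cos F = (e² + d² − f²)/(2·e·d) ≈ 0.68012, so ∠F ≈ 47.15°.
The bisector from F has length 2·e·d·cos(∠F/2)/(e+d) ≈ 127.88.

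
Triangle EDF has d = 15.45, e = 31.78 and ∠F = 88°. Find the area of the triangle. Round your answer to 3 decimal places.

area ≈ 245.351

Area = ½·e·d·sin F ≈ 245.35.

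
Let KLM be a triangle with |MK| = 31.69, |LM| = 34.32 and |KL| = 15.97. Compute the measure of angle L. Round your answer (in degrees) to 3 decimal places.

∠L ≈ 66.981°

By the law of cosines, cos L = (|KL|² + |LM|² − |MK|²) / (2·|KL|·|LM|) ≈ 0.39104, so ∠L ≈ 66.98°.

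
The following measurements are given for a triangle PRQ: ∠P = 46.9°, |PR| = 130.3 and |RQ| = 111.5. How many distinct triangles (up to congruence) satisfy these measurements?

|PR|·sin P = 130.3·sin(46.9°) ≈ 95.14.
Since |PR| sin P < |RQ| < |PR| (95.14 < 111.5 < 130.3), two triangles exist.

2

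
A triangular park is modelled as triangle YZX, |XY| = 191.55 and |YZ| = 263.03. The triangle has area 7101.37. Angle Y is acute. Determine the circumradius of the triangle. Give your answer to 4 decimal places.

R ≈ 170.0915

From area = ½·|XY|·|YZ|·sin Y, we get sin Y = 2·area/(|XY|·|YZ|) ≈ 0.28189.
Taking the acute solution, ∠Y ≈ 16.37°.
Law of cosines then gives |ZX| ≈ 95.895.
Circumradius = |ZX|/(2 sin Y) ≈ 170.09.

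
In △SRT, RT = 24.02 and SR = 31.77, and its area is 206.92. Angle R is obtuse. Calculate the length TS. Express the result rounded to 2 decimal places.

From area = ½·SR·RT·sin R, we get sin R = 2·area/(SR·RT) ≈ 0.54230.
Taking the obtuse solution, ∠R ≈ 2.5684 rad.
Law of cosines then gives TS ≈ 53.559.

53.56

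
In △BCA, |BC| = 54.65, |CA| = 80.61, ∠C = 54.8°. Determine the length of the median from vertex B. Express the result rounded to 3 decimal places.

m_B ≈ 45.516

By the law of cosines, |AB|² = |BC|² + |CA|² − 2·|BC|·|CA|·cos C = 4405.8, so |AB| ≈ 66.376.
Median from B: ½√(2·|AB|² + 2·|BC|² − |CA|²) ≈ 45.516.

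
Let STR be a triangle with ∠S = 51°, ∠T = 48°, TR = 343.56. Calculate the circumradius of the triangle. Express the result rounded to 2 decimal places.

The third angle is ∠R = 180° − ∠S − ∠T = 81.00°.
Law of sines: RS = TR·sin T/sin S ≈ 328.53.
Law of sines: ST = TR·sin R/sin S ≈ 436.64.
Circumradius = TR/(2 sin S) ≈ 221.04.

221.04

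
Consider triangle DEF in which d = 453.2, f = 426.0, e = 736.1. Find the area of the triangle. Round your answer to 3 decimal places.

area ≈ 88415.120

Semiperimeter s = (453.2 + 736.1 + 426)/2 = 807.65.
Heron's formula: area = √(807.65·354.45·71.55·381.65) ≈ 88415.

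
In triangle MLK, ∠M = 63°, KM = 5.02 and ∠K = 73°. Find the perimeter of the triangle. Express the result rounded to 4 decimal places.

The third angle is ∠L = 180° − ∠K − ∠M = 44.00°.
Law of sines: LK = KM·sin M/sin L ≈ 6.4389.
Law of sines: ML = KM·sin K/sin L ≈ 6.9108.
Semiperimeter s = (6.4389+5.02+6.9108)/2 = 9.1849.
Perimeter = 6.4389 + 5.02 + 6.9108 = 18.37.

18.3697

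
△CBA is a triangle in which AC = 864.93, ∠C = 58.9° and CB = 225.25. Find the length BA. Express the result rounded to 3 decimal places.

By the law of cosines, BA² = AC² + CB² − 2·AC·CB·cos C = 5.9757e+05, so BA ≈ 773.03.

773.029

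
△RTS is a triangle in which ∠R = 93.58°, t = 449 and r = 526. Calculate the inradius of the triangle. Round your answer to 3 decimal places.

90.693

Law of sines: sin T = t·sin R/r ≈ 0.85195.
Since r ≥ t, only the acute value applies: ∠T ≈ 58.42°.
Then ∠S = 180° − ∠R − ∠T ≈ 28.00°.
Law of sines gives s = r·sin S/sin R ≈ 247.39.
Area = ½·r·t·sin S ≈ 55431.
Semiperimeter p = (526+449+247.39)/2 = 611.2.
Inradius = area/p = 55431/611.2 ≈ 90.693.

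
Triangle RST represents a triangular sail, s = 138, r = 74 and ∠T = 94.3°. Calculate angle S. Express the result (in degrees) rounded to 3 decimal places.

By the law of cosines, t² = r² + s² − 2·r·s·cos T = 26051, so t ≈ 161.4.
Law of cosines again: cos S = (t² + r² − s²)/(2·t·r) ≈ 0.52258, so ∠S ≈ 58.49°.

58.494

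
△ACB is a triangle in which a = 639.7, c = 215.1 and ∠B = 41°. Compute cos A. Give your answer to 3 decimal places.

By the law of cosines, b² = a² + c² − 2·a·c·cos B = 2.4779e+05, so b ≈ 497.78.
Law of cosines again: cos A = (c² + b² − a²)/(2·c·b) ≈ -0.53776, so ∠A ≈ 122.53°.

cos A ≈ -0.538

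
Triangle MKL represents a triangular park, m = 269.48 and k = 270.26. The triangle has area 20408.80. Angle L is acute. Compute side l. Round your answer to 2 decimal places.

From area = ½·m·k·sin L, we get sin L = 2·area/(m·k) ≈ 0.56045.
Taking the acute solution, ∠L ≈ 34.09°.
Law of cosines then gives l ≈ 158.2.

158.20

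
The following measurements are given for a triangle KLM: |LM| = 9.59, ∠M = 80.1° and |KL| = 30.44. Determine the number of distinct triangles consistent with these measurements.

1

|LM|·sin M = 9.59·sin(80.1°) ≈ 9.447.
Since |KL| ≥ |LM|, exactly one triangle exists.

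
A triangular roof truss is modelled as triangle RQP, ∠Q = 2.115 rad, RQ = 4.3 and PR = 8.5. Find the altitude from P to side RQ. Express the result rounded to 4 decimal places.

h_P ≈ 4.6510

Law of sines: sin P = RQ·sin Q/PR ≈ 0.43280.
Since PR ≥ RQ, only the acute value applies: ∠P ≈ 0.448 rad.
Then ∠R = π − ∠Q − ∠P ≈ 0.579 rad.
Law of sines gives QP = PR·sin R/sin Q ≈ 5.4364.
Area = ½·PR·RQ·sin R ≈ 9.9997.
The altitude from P has length 2·area/RQ ≈ 4.651.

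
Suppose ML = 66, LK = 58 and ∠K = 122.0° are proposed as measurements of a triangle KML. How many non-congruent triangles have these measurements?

LK·sin K = 58·sin(122.0°) ≈ 49.19.
Since ∠K is not acute, a triangle exists only if ML > LK; here ML > LK, so there is exactly one triangle.

1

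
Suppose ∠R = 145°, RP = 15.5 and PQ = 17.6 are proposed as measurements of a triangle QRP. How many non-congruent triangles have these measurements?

1

RP·sin R = 15.5·sin(145°) ≈ 8.89.
Since ∠R is not acute, a triangle exists only if PQ > RP; here PQ > RP, so there is exactly one triangle.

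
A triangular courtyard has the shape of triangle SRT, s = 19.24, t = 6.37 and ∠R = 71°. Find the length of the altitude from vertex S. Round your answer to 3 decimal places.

h_S ≈ 6.023

By the law of cosines, r² = t² + s² − 2·t·s·cos R = 330.95, so r ≈ 18.192.
Area = ½·t·s·sin R ≈ 57.941.
The altitude from S has length 2·area/s ≈ 6.023.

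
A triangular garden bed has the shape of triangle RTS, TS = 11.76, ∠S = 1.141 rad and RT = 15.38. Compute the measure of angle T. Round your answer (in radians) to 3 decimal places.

Law of sines: sin R = TS·sin S/RT ≈ 0.69509.
Since RT ≥ TS, only the acute value applies: ∠R ≈ 0.769 rad.
Then ∠T = π − ∠S − ∠R ≈ 1.232 rad.

1.232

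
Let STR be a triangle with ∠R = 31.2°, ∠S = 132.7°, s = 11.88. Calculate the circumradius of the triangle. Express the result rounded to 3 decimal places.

The third angle is ∠T = 180° − ∠R − ∠S = 16.10°.
Law of sines: t = s·sin T/sin S ≈ 4.4828.
Law of sines: r = s·sin R/sin S ≈ 8.374.
Circumradius = s/(2 sin S) ≈ 8.0826.

8.083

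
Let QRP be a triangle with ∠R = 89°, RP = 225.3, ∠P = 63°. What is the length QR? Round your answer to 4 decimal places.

The third angle is ∠Q = 180° − ∠R − ∠P = 28.00°.
Law of sines: QR = RP·sin P/sin Q ≈ 427.6.

427.5952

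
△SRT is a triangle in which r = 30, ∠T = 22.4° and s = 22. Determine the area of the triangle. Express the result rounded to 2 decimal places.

area ≈ 125.75

Area = ½·s·r·sin T ≈ 125.75.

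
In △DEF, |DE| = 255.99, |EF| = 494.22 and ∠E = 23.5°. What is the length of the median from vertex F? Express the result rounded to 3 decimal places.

380.281

By the law of cosines, |FD|² = |DE|² + |EF|² − 2·|DE|·|EF|·cos E = 77740, so |FD| ≈ 278.82.
Median from F: ½√(2·|EF|² + 2·|FD|² − |DE|²) ≈ 380.28.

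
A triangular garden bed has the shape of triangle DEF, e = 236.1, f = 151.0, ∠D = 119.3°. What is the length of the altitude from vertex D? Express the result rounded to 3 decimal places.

92.309

By the law of cosines, d² = e² + f² − 2·e·f·cos D = 1.1344e+05, so d ≈ 336.81.
Area = ½·e·f·sin D ≈ 15545.
The altitude from D has length 2·area/d ≈ 92.309.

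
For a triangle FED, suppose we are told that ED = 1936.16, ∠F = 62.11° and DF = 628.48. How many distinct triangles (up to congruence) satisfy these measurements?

1

DF·sin F = 628.48·sin(62.11°) ≈ 555.5.
Since ED ≥ DF, exactly one triangle exists.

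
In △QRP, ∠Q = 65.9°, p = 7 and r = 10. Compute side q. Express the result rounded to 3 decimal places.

9.583

By the law of cosines, q² = r² + p² − 2·r·p·cos Q = 91.834, so q ≈ 9.583.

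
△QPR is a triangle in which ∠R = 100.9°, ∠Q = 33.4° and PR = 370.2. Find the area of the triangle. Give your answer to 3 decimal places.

The third angle is ∠P = 180° − ∠R − ∠Q = 45.70°.
Law of sines: RQ = PR·sin P/sin Q ≈ 481.31.
Law of sines: QP = PR·sin R/sin Q ≈ 660.37.
Area = ½·PR·RQ·sin R ≈ 87482.

area ≈ 87482.370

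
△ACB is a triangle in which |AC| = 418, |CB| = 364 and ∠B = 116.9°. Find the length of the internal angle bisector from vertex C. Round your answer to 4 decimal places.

386.9500

Law of sines: sin A = |CB|·sin B/|AC| ≈ 0.77659.
Since |AC| ≥ |CB|, only the acute value applies: ∠A ≈ 50.95°.
Then ∠C = 180° − ∠B − ∠A ≈ 12.15°.
Law of sines gives |BA| = |AC|·sin C/sin B ≈ 98.657.
The bisector from C has length 2·|AC|·|CB|·cos(∠C/2)/(|AC|+|CB|) ≈ 386.95.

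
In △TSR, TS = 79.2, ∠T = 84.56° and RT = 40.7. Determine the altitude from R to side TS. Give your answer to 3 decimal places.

40.517

By the law of cosines, SR² = RT² + TS² − 2·RT·TS·cos T = 7317.9, so SR ≈ 85.545.
Area = ½·RT·TS·sin T ≈ 1604.5.
The altitude from R has length 2·area/TS ≈ 40.517.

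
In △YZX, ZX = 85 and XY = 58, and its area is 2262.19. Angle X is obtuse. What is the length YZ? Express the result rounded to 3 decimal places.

From area = ½·ZX·XY·sin X, we get sin X = 2·area/(ZX·XY) ≈ 0.91772.
Taking the obtuse solution, ∠X ≈ 1.979 rad.
Law of cosines then gives YZ ≈ 120.44.

120.439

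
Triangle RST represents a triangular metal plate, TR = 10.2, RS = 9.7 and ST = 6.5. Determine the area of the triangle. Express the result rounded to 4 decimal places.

30.4733

Semiperimeter s = (6.5 + 10.2 + 9.7)/2 = 13.2.
Heron's formula: area = √(13.2·6.7·3·3.5) ≈ 30.473.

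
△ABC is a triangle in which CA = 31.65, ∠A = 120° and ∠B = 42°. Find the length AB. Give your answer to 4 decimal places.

14.6166

The third angle is ∠C = 180° − ∠A − ∠B = 18.00°.
Law of sines: AB = CA·sin C/sin B ≈ 14.617.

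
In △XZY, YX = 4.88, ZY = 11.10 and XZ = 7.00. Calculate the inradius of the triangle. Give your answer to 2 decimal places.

Semiperimeter s = (11.1 + 4.88 + 7)/2 = 11.49.
Heron's formula: area = √(11.49·0.39·6.61·4.49) ≈ 11.532.
Inradius = area/s = 11.532/11.49 ≈ 1.0037.

r ≈ 1.00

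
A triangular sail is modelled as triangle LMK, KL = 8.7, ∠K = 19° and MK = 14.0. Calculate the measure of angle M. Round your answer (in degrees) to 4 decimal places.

26.1304

By the law of cosines, LM² = MK² + KL² − 2·MK·KL·cos K = 41.362, so LM ≈ 6.4313.
Law of cosines again: cos M = (LM² + MK² − KL²)/(2·LM·MK) ≈ 0.89779, so ∠M ≈ 26.13°.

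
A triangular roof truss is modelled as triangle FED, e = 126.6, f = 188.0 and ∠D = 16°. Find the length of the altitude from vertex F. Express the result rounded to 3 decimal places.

h_F ≈ 34.896

By the law of cosines, d² = f² + e² − 2·f·e·cos D = 5614, so d ≈ 74.926.
Area = ½·f·e·sin D ≈ 3280.2.
The altitude from F has length 2·area/f ≈ 34.896.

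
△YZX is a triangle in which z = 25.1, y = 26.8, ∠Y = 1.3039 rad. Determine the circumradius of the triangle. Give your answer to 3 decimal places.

Law of sines: sin Z = z·sin Y/y ≈ 0.90341.
Since y ≥ z, only the acute value applies: ∠Z ≈ 1.1277 rad.
Then ∠X = π − ∠Y − ∠Z ≈ 0.7100 rad.
Law of sines gives x = y·sin X/sin Y ≈ 18.111.
Circumradius = y/(2 sin Y) ≈ 13.892.

13.892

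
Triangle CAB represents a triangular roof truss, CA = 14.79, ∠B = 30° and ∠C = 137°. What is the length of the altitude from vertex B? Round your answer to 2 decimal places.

4.54

The third angle is ∠A = 180° − ∠B − ∠C = 13.00°.
Law of sines: AB = CA·sin C/sin B ≈ 20.174.
Law of sines: BC = CA·sin A/sin B ≈ 6.6541.
Area = ½·CA·AB·sin A ≈ 33.559.
The altitude from B has length 2·area/CA ≈ 4.5381.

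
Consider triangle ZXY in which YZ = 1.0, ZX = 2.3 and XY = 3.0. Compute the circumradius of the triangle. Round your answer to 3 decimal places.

1.856

By the law of cosines, cos Z = (YZ² + ZX² − XY²) / (2·YZ·ZX) ≈ -0.58913, so ∠Z ≈ 126.10°.
Circumradius = XY/(2 sin Z) ≈ 1.8563.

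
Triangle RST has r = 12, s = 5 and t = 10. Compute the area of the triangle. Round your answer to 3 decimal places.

area ≈ 24.545

Semiperimeter p = (12 + 5 + 10)/2 = 13.5.
Heron's formula: area = √(13.5·1.5·8.5·3.5) ≈ 24.545.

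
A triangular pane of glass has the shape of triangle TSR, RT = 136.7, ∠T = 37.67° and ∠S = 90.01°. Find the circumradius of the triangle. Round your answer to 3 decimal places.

The third angle is ∠R = 180° − ∠T − ∠S = 52.32°.
Law of sines: SR = RT·sin T/sin S ≈ 83.539.
Law of sines: TS = RT·sin R/sin S ≈ 108.19.
Circumradius = RT/(2 sin S) ≈ 68.35.

68.350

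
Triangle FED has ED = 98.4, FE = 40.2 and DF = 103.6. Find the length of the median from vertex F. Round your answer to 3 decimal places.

m_F ≈ 61.269

Median from F: ½√(2·DF² + 2·FE² − ED²) ≈ 61.269.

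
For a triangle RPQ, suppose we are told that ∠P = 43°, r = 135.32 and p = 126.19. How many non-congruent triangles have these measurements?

2

r·sin P = 135.32·sin(43°) ≈ 92.29.
Since r sin P < p < r (92.29 < 126.19 < 135.32), two triangles exist.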